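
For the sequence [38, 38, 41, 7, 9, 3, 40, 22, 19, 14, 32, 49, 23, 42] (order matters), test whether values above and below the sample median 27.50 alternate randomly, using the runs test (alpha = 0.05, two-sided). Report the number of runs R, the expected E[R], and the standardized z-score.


Step 1: Compute median = 27.50; label A = above, B = below.
Labels in order: AAABBBABBBAABA  (n_A = 7, n_B = 7)
Step 2: Count runs R = 7.
Step 3: Under H0 (random ordering), E[R] = 2*n_A*n_B/(n_A+n_B) + 1 = 2*7*7/14 + 1 = 8.0000.
        Var[R] = 2*n_A*n_B*(2*n_A*n_B - n_A - n_B) / ((n_A+n_B)^2 * (n_A+n_B-1)) = 8232/2548 = 3.2308.
        SD[R] = 1.7974.
Step 4: Continuity-corrected z = (R + 0.5 - E[R]) / SD[R] = (7 + 0.5 - 8.0000) / 1.7974 = -0.2782.
Step 5: Two-sided p-value via normal approximation = 2*(1 - Phi(|z|)) = 0.780879.
Step 6: alpha = 0.05. fail to reject H0.

R = 7, z = -0.2782, p = 0.780879, fail to reject H0.


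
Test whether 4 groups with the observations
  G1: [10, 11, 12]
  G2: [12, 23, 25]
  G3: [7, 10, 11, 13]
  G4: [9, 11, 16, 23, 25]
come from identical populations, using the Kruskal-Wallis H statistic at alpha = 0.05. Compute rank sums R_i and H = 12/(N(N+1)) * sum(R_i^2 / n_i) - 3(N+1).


Step 1: Combine all N = 15 observations and assign midranks.
sorted (value, group, rank): (7,G3,1), (9,G4,2), (10,G1,3.5), (10,G3,3.5), (11,G1,6), (11,G3,6), (11,G4,6), (12,G1,8.5), (12,G2,8.5), (13,G3,10), (16,G4,11), (23,G2,12.5), (23,G4,12.5), (25,G2,14.5), (25,G4,14.5)
Step 2: Sum ranks within each group.
R_1 = 18 (n_1 = 3)
R_2 = 35.5 (n_2 = 3)
R_3 = 20.5 (n_3 = 4)
R_4 = 46 (n_4 = 5)
Step 3: H = 12/(N(N+1)) * sum(R_i^2/n_i) - 3(N+1)
     = 12/(15*16) * (18^2/3 + 35.5^2/3 + 20.5^2/4 + 46^2/5) - 3*16
     = 0.050000 * 1056.35 - 48
     = 4.817292.
Step 4: Ties present; correction factor C = 1 - 48/(15^3 - 15) = 0.985714. Corrected H = 4.817292 / 0.985714 = 4.887107.
Step 5: Under H0, H ~ chi^2(3); p-value = 0.180253.
Step 6: alpha = 0.05. fail to reject H0.

H = 4.8871, df = 3, p = 0.180253, fail to reject H0.


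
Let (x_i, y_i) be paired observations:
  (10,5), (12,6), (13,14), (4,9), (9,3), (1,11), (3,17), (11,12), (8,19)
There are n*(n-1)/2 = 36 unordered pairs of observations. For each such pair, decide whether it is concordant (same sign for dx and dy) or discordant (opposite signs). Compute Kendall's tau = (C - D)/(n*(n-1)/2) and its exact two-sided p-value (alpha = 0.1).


Step 1: Enumerate the 36 unordered pairs (i,j) with i<j and classify each by sign(x_j-x_i) * sign(y_j-y_i).
  (1,2):dx=+2,dy=+1->C; (1,3):dx=+3,dy=+9->C; (1,4):dx=-6,dy=+4->D; (1,5):dx=-1,dy=-2->C
  (1,6):dx=-9,dy=+6->D; (1,7):dx=-7,dy=+12->D; (1,8):dx=+1,dy=+7->C; (1,9):dx=-2,dy=+14->D
  (2,3):dx=+1,dy=+8->C; (2,4):dx=-8,dy=+3->D; (2,5):dx=-3,dy=-3->C; (2,6):dx=-11,dy=+5->D
  (2,7):dx=-9,dy=+11->D; (2,8):dx=-1,dy=+6->D; (2,9):dx=-4,dy=+13->D; (3,4):dx=-9,dy=-5->C
  (3,5):dx=-4,dy=-11->C; (3,6):dx=-12,dy=-3->C; (3,7):dx=-10,dy=+3->D; (3,8):dx=-2,dy=-2->C
  (3,9):dx=-5,dy=+5->D; (4,5):dx=+5,dy=-6->D; (4,6):dx=-3,dy=+2->D; (4,7):dx=-1,dy=+8->D
  (4,8):dx=+7,dy=+3->C; (4,9):dx=+4,dy=+10->C; (5,6):dx=-8,dy=+8->D; (5,7):dx=-6,dy=+14->D
  (5,8):dx=+2,dy=+9->C; (5,9):dx=-1,dy=+16->D; (6,7):dx=+2,dy=+6->C; (6,8):dx=+10,dy=+1->C
  (6,9):dx=+7,dy=+8->C; (7,8):dx=+8,dy=-5->D; (7,9):dx=+5,dy=+2->C; (8,9):dx=-3,dy=+7->D
Step 2: C = 17, D = 19, total pairs = 36.
Step 3: tau = (C - D)/(n(n-1)/2) = (17 - 19)/36 = -0.055556.
Step 4: Exact two-sided p-value (enumerate n! = 362880 permutations of y under H0): p = 0.919455.
Step 5: alpha = 0.1. fail to reject H0.

tau_b = -0.0556 (C=17, D=19), p = 0.919455, fail to reject H0.


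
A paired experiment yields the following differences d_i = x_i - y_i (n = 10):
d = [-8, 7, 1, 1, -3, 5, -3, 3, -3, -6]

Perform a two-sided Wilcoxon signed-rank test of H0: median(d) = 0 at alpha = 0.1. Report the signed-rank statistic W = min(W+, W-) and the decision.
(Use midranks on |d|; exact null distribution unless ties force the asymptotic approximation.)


Step 1: Drop any zero differences (none here) and take |d_i|.
|d| = [8, 7, 1, 1, 3, 5, 3, 3, 3, 6]
Step 2: Midrank |d_i| (ties get averaged ranks).
ranks: |8|->10, |7|->9, |1|->1.5, |1|->1.5, |3|->4.5, |5|->7, |3|->4.5, |3|->4.5, |3|->4.5, |6|->8
Step 3: Attach original signs; sum ranks with positive sign and with negative sign.
W+ = 9 + 1.5 + 1.5 + 7 + 4.5 = 23.5
W- = 10 + 4.5 + 4.5 + 4.5 + 8 = 31.5
(Check: W+ + W- = 55 should equal n(n+1)/2 = 55.)
Step 4: Test statistic W = min(W+, W-) = 23.5.
Step 5: Ties in |d|, so use the tie-corrected normal approximation.
        E[W] = n(n+1)/4 = 10*11/4 = 27.5.
        Tie groups: |d|=1 (t=2), |d|=3 (t=4); sum(t^3 - t) = 66.
        Var[W] = n(n+1)(2n+1)/24 - sum(t^3-t)/48 = 2310/24 - 66/48 = 94.875.
        z = (W - E[W]) / sqrt(Var[W]) = (23.5 - 27.5) / 9.7404 = -0.4107.
        Two-sided p = 2*Phi(z) = 0.681321.
Step 6: alpha = 0.1. fail to reject H0.

W+ = 23.5, W- = 31.5, W = min = 23.5, p = 0.681321, fail to reject H0.


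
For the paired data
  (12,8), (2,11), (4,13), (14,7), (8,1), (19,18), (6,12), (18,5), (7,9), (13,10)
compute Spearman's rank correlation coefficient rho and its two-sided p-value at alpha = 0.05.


Step 1: Rank x and y separately (midranks; no ties here).
rank(x): 12->6, 2->1, 4->2, 14->8, 8->5, 19->10, 6->3, 18->9, 7->4, 13->7
rank(y): 8->4, 11->7, 13->9, 7->3, 1->1, 18->10, 12->8, 5->2, 9->5, 10->6
Step 2: d_i = R_x(i) - R_y(i); compute d_i^2.
  (6-4)^2=4, (1-7)^2=36, (2-9)^2=49, (8-3)^2=25, (5-1)^2=16, (10-10)^2=0, (3-8)^2=25, (9-2)^2=49, (4-5)^2=1, (7-6)^2=1
sum(d^2) = 206.
Step 3: rho = 1 - 6*206 / (10*(10^2 - 1)) = 1 - 1236/990 = -0.248485.
Step 4: Under H0, t = rho * sqrt((n-2)/(1-rho^2)) = -0.7256 ~ t(8).
Step 5: Two-sided p-value from the t-distribution with 8 df = 0.488776.
Step 6: alpha = 0.05. fail to reject H0.

rho = -0.2485, p = 0.488776, fail to reject H0 at alpha = 0.05.


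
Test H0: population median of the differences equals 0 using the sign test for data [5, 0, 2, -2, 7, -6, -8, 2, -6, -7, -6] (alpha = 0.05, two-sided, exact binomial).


Step 1: Discard zero differences. Original n = 11; n_eff = number of nonzero differences = 10.
Nonzero differences (with sign): +5, +2, -2, +7, -6, -8, +2, -6, -7, -6
Step 2: Count signs: positive = 4, negative = 6.
Step 3: Under H0: P(positive) = 0.5, so the number of positives S ~ Bin(10, 0.5).
Step 4: Two-sided exact p-value = sum of Bin(10,0.5) probabilities at or below the observed probability = 0.753906.
Step 5: alpha = 0.05. fail to reject H0.

n_eff = 10, pos = 4, neg = 6, p = 0.753906, fail to reject H0.


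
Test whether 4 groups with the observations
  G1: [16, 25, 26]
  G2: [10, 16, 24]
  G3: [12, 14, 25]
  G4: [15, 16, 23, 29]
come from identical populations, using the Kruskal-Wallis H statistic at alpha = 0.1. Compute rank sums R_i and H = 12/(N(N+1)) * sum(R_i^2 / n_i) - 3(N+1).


Step 1: Combine all N = 13 observations and assign midranks.
sorted (value, group, rank): (10,G2,1), (12,G3,2), (14,G3,3), (15,G4,4), (16,G1,6), (16,G2,6), (16,G4,6), (23,G4,8), (24,G2,9), (25,G1,10.5), (25,G3,10.5), (26,G1,12), (29,G4,13)
Step 2: Sum ranks within each group.
R_1 = 28.5 (n_1 = 3)
R_2 = 16 (n_2 = 3)
R_3 = 15.5 (n_3 = 3)
R_4 = 31 (n_4 = 4)
Step 3: H = 12/(N(N+1)) * sum(R_i^2/n_i) - 3(N+1)
     = 12/(13*14) * (28.5^2/3 + 16^2/3 + 15.5^2/3 + 31^2/4) - 3*14
     = 0.065934 * 676.417 - 42
     = 2.598901.
Step 4: Ties present; correction factor C = 1 - 30/(13^3 - 13) = 0.986264. Corrected H = 2.598901 / 0.986264 = 2.635097.
Step 5: Under H0, H ~ chi^2(3); p-value = 0.451370.
Step 6: alpha = 0.1. fail to reject H0.

H = 2.6351, df = 3, p = 0.451370, fail to reject H0.


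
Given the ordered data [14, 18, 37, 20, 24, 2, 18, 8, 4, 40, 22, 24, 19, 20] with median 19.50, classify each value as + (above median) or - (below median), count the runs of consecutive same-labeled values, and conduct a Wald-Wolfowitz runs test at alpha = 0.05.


Step 1: Compute median = 19.50; label A = above, B = below.
Labels in order: BBAAABBBBAAABA  (n_A = 7, n_B = 7)
Step 2: Count runs R = 6.
Step 3: Under H0 (random ordering), E[R] = 2*n_A*n_B/(n_A+n_B) + 1 = 2*7*7/14 + 1 = 8.0000.
        Var[R] = 2*n_A*n_B*(2*n_A*n_B - n_A - n_B) / ((n_A+n_B)^2 * (n_A+n_B-1)) = 8232/2548 = 3.2308.
        SD[R] = 1.7974.
Step 4: Continuity-corrected z = (R + 0.5 - E[R]) / SD[R] = (6 + 0.5 - 8.0000) / 1.7974 = -0.8345.
Step 5: Two-sided p-value via normal approximation = 2*(1 - Phi(|z|)) = 0.403986.
Step 6: alpha = 0.05. fail to reject H0.

R = 6, z = -0.8345, p = 0.403986, fail to reject H0.


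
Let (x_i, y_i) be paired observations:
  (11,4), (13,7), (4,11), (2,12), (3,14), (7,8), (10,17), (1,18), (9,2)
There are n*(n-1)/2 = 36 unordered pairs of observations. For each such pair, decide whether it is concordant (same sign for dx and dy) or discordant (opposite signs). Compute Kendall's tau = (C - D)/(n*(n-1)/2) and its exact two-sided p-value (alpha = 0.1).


Step 1: Enumerate the 36 unordered pairs (i,j) with i<j and classify each by sign(x_j-x_i) * sign(y_j-y_i).
  (1,2):dx=+2,dy=+3->C; (1,3):dx=-7,dy=+7->D; (1,4):dx=-9,dy=+8->D; (1,5):dx=-8,dy=+10->D
  (1,6):dx=-4,dy=+4->D; (1,7):dx=-1,dy=+13->D; (1,8):dx=-10,dy=+14->D; (1,9):dx=-2,dy=-2->C
  (2,3):dx=-9,dy=+4->D; (2,4):dx=-11,dy=+5->D; (2,5):dx=-10,dy=+7->D; (2,6):dx=-6,dy=+1->D
  (2,7):dx=-3,dy=+10->D; (2,8):dx=-12,dy=+11->D; (2,9):dx=-4,dy=-5->C; (3,4):dx=-2,dy=+1->D
  (3,5):dx=-1,dy=+3->D; (3,6):dx=+3,dy=-3->D; (3,7):dx=+6,dy=+6->C; (3,8):dx=-3,dy=+7->D
  (3,9):dx=+5,dy=-9->D; (4,5):dx=+1,dy=+2->C; (4,6):dx=+5,dy=-4->D; (4,7):dx=+8,dy=+5->C
  (4,8):dx=-1,dy=+6->D; (4,9):dx=+7,dy=-10->D; (5,6):dx=+4,dy=-6->D; (5,7):dx=+7,dy=+3->C
  (5,8):dx=-2,dy=+4->D; (5,9):dx=+6,dy=-12->D; (6,7):dx=+3,dy=+9->C; (6,8):dx=-6,dy=+10->D
  (6,9):dx=+2,dy=-6->D; (7,8):dx=-9,dy=+1->D; (7,9):dx=-1,dy=-15->C; (8,9):dx=+8,dy=-16->D
Step 2: C = 9, D = 27, total pairs = 36.
Step 3: tau = (C - D)/(n(n-1)/2) = (9 - 27)/36 = -0.500000.
Step 4: Exact two-sided p-value (enumerate n! = 362880 permutations of y under H0): p = 0.075176.
Step 5: alpha = 0.1. reject H0.

tau_b = -0.5000 (C=9, D=27), p = 0.075176, reject H0.


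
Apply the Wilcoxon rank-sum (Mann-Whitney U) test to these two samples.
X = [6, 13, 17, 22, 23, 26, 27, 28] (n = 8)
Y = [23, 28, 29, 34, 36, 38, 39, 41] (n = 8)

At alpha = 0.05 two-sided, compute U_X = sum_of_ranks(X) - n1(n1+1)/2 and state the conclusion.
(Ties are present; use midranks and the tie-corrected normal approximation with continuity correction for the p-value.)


Step 1: Combine and sort all 16 observations; assign midranks.
sorted (value, group): (6,X), (13,X), (17,X), (22,X), (23,X), (23,Y), (26,X), (27,X), (28,X), (28,Y), (29,Y), (34,Y), (36,Y), (38,Y), (39,Y), (41,Y)
ranks: 6->1, 13->2, 17->3, 22->4, 23->5.5, 23->5.5, 26->7, 27->8, 28->9.5, 28->9.5, 29->11, 34->12, 36->13, 38->14, 39->15, 41->16
Step 2: Rank sum for X: R1 = 1 + 2 + 3 + 4 + 5.5 + 7 + 8 + 9.5 = 40.
Step 3: U_X = R1 - n1(n1+1)/2 = 40 - 8*9/2 = 40 - 36 = 4.
       U_Y = n1*n2 - U_X = 64 - 4 = 60.
Step 4: Ties are present, so use the tie-corrected normal approximation (with continuity correction) for the p-value.
Step 5: p-value = 0.003824; compare to alpha = 0.05. reject H0.

U_X = 4, p = 0.003824, reject H0 at alpha = 0.05.


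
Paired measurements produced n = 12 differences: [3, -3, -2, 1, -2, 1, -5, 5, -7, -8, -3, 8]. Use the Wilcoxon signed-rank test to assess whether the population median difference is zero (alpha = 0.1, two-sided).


Step 1: Drop any zero differences (none here) and take |d_i|.
|d| = [3, 3, 2, 1, 2, 1, 5, 5, 7, 8, 3, 8]
Step 2: Midrank |d_i| (ties get averaged ranks).
ranks: |3|->6, |3|->6, |2|->3.5, |1|->1.5, |2|->3.5, |1|->1.5, |5|->8.5, |5|->8.5, |7|->10, |8|->11.5, |3|->6, |8|->11.5
Step 3: Attach original signs; sum ranks with positive sign and with negative sign.
W+ = 6 + 1.5 + 1.5 + 8.5 + 11.5 = 29
W- = 6 + 3.5 + 3.5 + 8.5 + 10 + 11.5 + 6 = 49
(Check: W+ + W- = 78 should equal n(n+1)/2 = 78.)
Step 4: Test statistic W = min(W+, W-) = 29.
Step 5: Ties in |d|, so use the tie-corrected normal approximation.
        E[W] = n(n+1)/4 = 12*13/4 = 39.
        Tie groups: |d|=1 (t=2), |d|=2 (t=2), |d|=3 (t=3), |d|=5 (t=2), |d|=8 (t=2); sum(t^3 - t) = 48.
        Var[W] = n(n+1)(2n+1)/24 - sum(t^3-t)/48 = 3900/24 - 48/48 = 161.5.
        z = (W - E[W]) / sqrt(Var[W]) = (29 - 39) / 12.7083 = -0.7869.
        Two-sided p = 2*Phi(z) = 0.431347.
Step 6: alpha = 0.1. fail to reject H0.

W+ = 29, W- = 49, W = min = 29, p = 0.431347, fail to reject H0.


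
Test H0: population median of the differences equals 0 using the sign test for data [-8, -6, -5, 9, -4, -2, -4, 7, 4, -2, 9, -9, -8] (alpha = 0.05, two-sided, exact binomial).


Step 1: Discard zero differences. Original n = 13; n_eff = number of nonzero differences = 13.
Nonzero differences (with sign): -8, -6, -5, +9, -4, -2, -4, +7, +4, -2, +9, -9, -8
Step 2: Count signs: positive = 4, negative = 9.
Step 3: Under H0: P(positive) = 0.5, so the number of positives S ~ Bin(13, 0.5).
Step 4: Two-sided exact p-value = sum of Bin(13,0.5) probabilities at or below the observed probability = 0.266846.
Step 5: alpha = 0.05. fail to reject H0.

n_eff = 13, pos = 4, neg = 9, p = 0.266846, fail to reject H0.


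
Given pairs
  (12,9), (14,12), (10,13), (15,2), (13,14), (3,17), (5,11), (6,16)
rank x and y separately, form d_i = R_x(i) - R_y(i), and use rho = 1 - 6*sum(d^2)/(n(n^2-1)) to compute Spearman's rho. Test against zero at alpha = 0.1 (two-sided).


Step 1: Rank x and y separately (midranks; no ties here).
rank(x): 12->5, 14->7, 10->4, 15->8, 13->6, 3->1, 5->2, 6->3
rank(y): 9->2, 12->4, 13->5, 2->1, 14->6, 17->8, 11->3, 16->7
Step 2: d_i = R_x(i) - R_y(i); compute d_i^2.
  (5-2)^2=9, (7-4)^2=9, (4-5)^2=1, (8-1)^2=49, (6-6)^2=0, (1-8)^2=49, (2-3)^2=1, (3-7)^2=16
sum(d^2) = 134.
Step 3: rho = 1 - 6*134 / (8*(8^2 - 1)) = 1 - 804/504 = -0.595238.
Step 4: Under H0, t = rho * sqrt((n-2)/(1-rho^2)) = -1.8145 ~ t(6).
Step 5: Two-sided p-value from the t-distribution with 6 df = 0.119530.
Step 6: alpha = 0.1. fail to reject H0.

rho = -0.5952, p = 0.119530, fail to reject H0 at alpha = 0.1.


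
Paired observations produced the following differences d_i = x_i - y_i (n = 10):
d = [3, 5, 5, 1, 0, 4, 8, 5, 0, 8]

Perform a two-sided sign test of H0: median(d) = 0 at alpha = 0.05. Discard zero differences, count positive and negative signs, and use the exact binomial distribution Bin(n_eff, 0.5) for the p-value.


Step 1: Discard zero differences. Original n = 10; n_eff = number of nonzero differences = 8.
Nonzero differences (with sign): +3, +5, +5, +1, +4, +8, +5, +8
Step 2: Count signs: positive = 8, negative = 0.
Step 3: Under H0: P(positive) = 0.5, so the number of positives S ~ Bin(8, 0.5).
Step 4: Two-sided exact p-value = sum of Bin(8,0.5) probabilities at or below the observed probability = 0.007812.
Step 5: alpha = 0.05. reject H0.

n_eff = 8, pos = 8, neg = 0, p = 0.007812, reject H0.


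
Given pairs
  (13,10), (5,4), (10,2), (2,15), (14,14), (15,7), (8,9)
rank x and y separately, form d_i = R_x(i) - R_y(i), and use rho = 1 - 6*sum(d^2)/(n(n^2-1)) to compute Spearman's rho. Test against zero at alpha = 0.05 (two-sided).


Step 1: Rank x and y separately (midranks; no ties here).
rank(x): 13->5, 5->2, 10->4, 2->1, 14->6, 15->7, 8->3
rank(y): 10->5, 4->2, 2->1, 15->7, 14->6, 7->3, 9->4
Step 2: d_i = R_x(i) - R_y(i); compute d_i^2.
  (5-5)^2=0, (2-2)^2=0, (4-1)^2=9, (1-7)^2=36, (6-6)^2=0, (7-3)^2=16, (3-4)^2=1
sum(d^2) = 62.
Step 3: rho = 1 - 6*62 / (7*(7^2 - 1)) = 1 - 372/336 = -0.107143.
Step 4: Under H0, t = rho * sqrt((n-2)/(1-rho^2)) = -0.2410 ~ t(5).
Step 5: Two-sided p-value from the t-distribution with 5 df = 0.819151.
Step 6: alpha = 0.05. fail to reject H0.

rho = -0.1071, p = 0.819151, fail to reject H0 at alpha = 0.05.


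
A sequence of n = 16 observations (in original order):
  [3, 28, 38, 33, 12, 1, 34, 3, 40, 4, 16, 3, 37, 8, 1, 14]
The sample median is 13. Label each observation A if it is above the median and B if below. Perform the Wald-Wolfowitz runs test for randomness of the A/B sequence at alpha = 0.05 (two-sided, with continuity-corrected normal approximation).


Step 1: Compute median = 13; label A = above, B = below.
Labels in order: BAAABBABABABABBA  (n_A = 8, n_B = 8)
Step 2: Count runs R = 12.
Step 3: Under H0 (random ordering), E[R] = 2*n_A*n_B/(n_A+n_B) + 1 = 2*8*8/16 + 1 = 9.0000.
        Var[R] = 2*n_A*n_B*(2*n_A*n_B - n_A - n_B) / ((n_A+n_B)^2 * (n_A+n_B-1)) = 14336/3840 = 3.7333.
        SD[R] = 1.9322.
Step 4: Continuity-corrected z = (R - 0.5 - E[R]) / SD[R] = (12 - 0.5 - 9.0000) / 1.9322 = 1.2939.
Step 5: Two-sided p-value via normal approximation = 2*(1 - Phi(|z|)) = 0.195709.
Step 6: alpha = 0.05. fail to reject H0.

R = 12, z = 1.2939, p = 0.195709, fail to reject H0.


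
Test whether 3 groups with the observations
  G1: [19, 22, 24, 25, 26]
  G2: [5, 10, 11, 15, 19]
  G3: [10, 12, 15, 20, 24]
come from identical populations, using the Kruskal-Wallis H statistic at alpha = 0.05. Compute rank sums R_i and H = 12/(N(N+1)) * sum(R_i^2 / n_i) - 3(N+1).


Step 1: Combine all N = 15 observations and assign midranks.
sorted (value, group, rank): (5,G2,1), (10,G2,2.5), (10,G3,2.5), (11,G2,4), (12,G3,5), (15,G2,6.5), (15,G3,6.5), (19,G1,8.5), (19,G2,8.5), (20,G3,10), (22,G1,11), (24,G1,12.5), (24,G3,12.5), (25,G1,14), (26,G1,15)
Step 2: Sum ranks within each group.
R_1 = 61 (n_1 = 5)
R_2 = 22.5 (n_2 = 5)
R_3 = 36.5 (n_3 = 5)
Step 3: H = 12/(N(N+1)) * sum(R_i^2/n_i) - 3(N+1)
     = 12/(15*16) * (61^2/5 + 22.5^2/5 + 36.5^2/5) - 3*16
     = 0.050000 * 1111.9 - 48
     = 7.595000.
Step 4: Ties present; correction factor C = 1 - 24/(15^3 - 15) = 0.992857. Corrected H = 7.595000 / 0.992857 = 7.649640.
Step 5: Under H0, H ~ chi^2(2); p-value = 0.021822.
Step 6: alpha = 0.05. reject H0.

H = 7.6496, df = 2, p = 0.021822, reject H0.


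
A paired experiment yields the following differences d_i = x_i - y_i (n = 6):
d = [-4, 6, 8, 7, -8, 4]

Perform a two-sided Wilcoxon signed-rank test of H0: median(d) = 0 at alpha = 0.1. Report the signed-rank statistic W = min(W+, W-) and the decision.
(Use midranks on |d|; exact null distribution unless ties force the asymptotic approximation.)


Step 1: Drop any zero differences (none here) and take |d_i|.
|d| = [4, 6, 8, 7, 8, 4]
Step 2: Midrank |d_i| (ties get averaged ranks).
ranks: |4|->1.5, |6|->3, |8|->5.5, |7|->4, |8|->5.5, |4|->1.5
Step 3: Attach original signs; sum ranks with positive sign and with negative sign.
W+ = 3 + 5.5 + 4 + 1.5 = 14
W- = 1.5 + 5.5 = 7
(Check: W+ + W- = 21 should equal n(n+1)/2 = 21.)
Step 4: Test statistic W = min(W+, W-) = 7.
Step 5: Ties in |d|, so use the tie-corrected normal approximation.
        E[W] = n(n+1)/4 = 6*7/4 = 10.5.
        Tie groups: |d|=4 (t=2), |d|=8 (t=2); sum(t^3 - t) = 12.
        Var[W] = n(n+1)(2n+1)/24 - sum(t^3-t)/48 = 546/24 - 12/48 = 22.5.
        z = (W - E[W]) / sqrt(Var[W]) = (7 - 10.5) / 4.7434 = -0.7379.
        Two-sided p = 2*Phi(z) = 0.460597.
Step 6: alpha = 0.1. fail to reject H0.

W+ = 14, W- = 7, W = min = 7, p = 0.460597, fail to reject H0.


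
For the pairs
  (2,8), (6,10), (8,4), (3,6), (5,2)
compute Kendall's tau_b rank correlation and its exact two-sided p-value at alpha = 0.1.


Step 1: Enumerate the 10 unordered pairs (i,j) with i<j and classify each by sign(x_j-x_i) * sign(y_j-y_i).
  (1,2):dx=+4,dy=+2->C; (1,3):dx=+6,dy=-4->D; (1,4):dx=+1,dy=-2->D; (1,5):dx=+3,dy=-6->D
  (2,3):dx=+2,dy=-6->D; (2,4):dx=-3,dy=-4->C; (2,5):dx=-1,dy=-8->C; (3,4):dx=-5,dy=+2->D
  (3,5):dx=-3,dy=-2->C; (4,5):dx=+2,dy=-4->D
Step 2: C = 4, D = 6, total pairs = 10.
Step 3: tau = (C - D)/(n(n-1)/2) = (4 - 6)/10 = -0.200000.
Step 4: Exact two-sided p-value (enumerate n! = 120 permutations of y under H0): p = 0.816667.
Step 5: alpha = 0.1. fail to reject H0.

tau_b = -0.2000 (C=4, D=6), p = 0.816667, fail to reject H0.


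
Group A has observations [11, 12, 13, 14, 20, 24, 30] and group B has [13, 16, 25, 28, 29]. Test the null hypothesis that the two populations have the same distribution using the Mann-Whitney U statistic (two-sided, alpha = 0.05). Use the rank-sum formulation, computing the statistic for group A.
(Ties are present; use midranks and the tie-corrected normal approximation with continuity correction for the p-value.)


Step 1: Combine and sort all 12 observations; assign midranks.
sorted (value, group): (11,X), (12,X), (13,X), (13,Y), (14,X), (16,Y), (20,X), (24,X), (25,Y), (28,Y), (29,Y), (30,X)
ranks: 11->1, 12->2, 13->3.5, 13->3.5, 14->5, 16->6, 20->7, 24->8, 25->9, 28->10, 29->11, 30->12
Step 2: Rank sum for X: R1 = 1 + 2 + 3.5 + 5 + 7 + 8 + 12 = 38.5.
Step 3: U_X = R1 - n1(n1+1)/2 = 38.5 - 7*8/2 = 38.5 - 28 = 10.5.
       U_Y = n1*n2 - U_X = 35 - 10.5 = 24.5.
Step 4: Ties are present, so use the tie-corrected normal approximation (with continuity correction) for the p-value.
Step 5: p-value = 0.290307; compare to alpha = 0.05. fail to reject H0.

U_X = 10.5, p = 0.290307, fail to reject H0 at alpha = 0.05.


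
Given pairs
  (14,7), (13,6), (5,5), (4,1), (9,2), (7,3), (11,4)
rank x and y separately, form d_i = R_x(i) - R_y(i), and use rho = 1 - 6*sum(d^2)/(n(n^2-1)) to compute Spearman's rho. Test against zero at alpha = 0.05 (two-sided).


Step 1: Rank x and y separately (midranks; no ties here).
rank(x): 14->7, 13->6, 5->2, 4->1, 9->4, 7->3, 11->5
rank(y): 7->7, 6->6, 5->5, 1->1, 2->2, 3->3, 4->4
Step 2: d_i = R_x(i) - R_y(i); compute d_i^2.
  (7-7)^2=0, (6-6)^2=0, (2-5)^2=9, (1-1)^2=0, (4-2)^2=4, (3-3)^2=0, (5-4)^2=1
sum(d^2) = 14.
Step 3: rho = 1 - 6*14 / (7*(7^2 - 1)) = 1 - 84/336 = 0.750000.
Step 4: Under H0, t = rho * sqrt((n-2)/(1-rho^2)) = 2.5355 ~ t(5).
Step 5: Two-sided p-value from the t-distribution with 5 df = 0.052181.
Step 6: alpha = 0.05. fail to reject H0.

rho = 0.7500, p = 0.052181, fail to reject H0 at alpha = 0.05.


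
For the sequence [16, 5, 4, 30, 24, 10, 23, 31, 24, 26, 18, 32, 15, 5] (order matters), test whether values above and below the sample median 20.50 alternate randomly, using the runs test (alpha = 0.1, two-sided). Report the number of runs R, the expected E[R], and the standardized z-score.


Step 1: Compute median = 20.50; label A = above, B = below.
Labels in order: BBBAABAAAABABB  (n_A = 7, n_B = 7)
Step 2: Count runs R = 7.
Step 3: Under H0 (random ordering), E[R] = 2*n_A*n_B/(n_A+n_B) + 1 = 2*7*7/14 + 1 = 8.0000.
        Var[R] = 2*n_A*n_B*(2*n_A*n_B - n_A - n_B) / ((n_A+n_B)^2 * (n_A+n_B-1)) = 8232/2548 = 3.2308.
        SD[R] = 1.7974.
Step 4: Continuity-corrected z = (R + 0.5 - E[R]) / SD[R] = (7 + 0.5 - 8.0000) / 1.7974 = -0.2782.
Step 5: Two-sided p-value via normal approximation = 2*(1 - Phi(|z|)) = 0.780879.
Step 6: alpha = 0.1. fail to reject H0.

R = 7, z = -0.2782, p = 0.780879, fail to reject H0.


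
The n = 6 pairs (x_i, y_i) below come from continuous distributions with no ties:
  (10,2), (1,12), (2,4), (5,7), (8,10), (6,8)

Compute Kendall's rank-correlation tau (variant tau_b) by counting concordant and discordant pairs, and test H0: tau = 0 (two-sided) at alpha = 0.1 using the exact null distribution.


Step 1: Enumerate the 15 unordered pairs (i,j) with i<j and classify each by sign(x_j-x_i) * sign(y_j-y_i).
  (1,2):dx=-9,dy=+10->D; (1,3):dx=-8,dy=+2->D; (1,4):dx=-5,dy=+5->D; (1,5):dx=-2,dy=+8->D
  (1,6):dx=-4,dy=+6->D; (2,3):dx=+1,dy=-8->D; (2,4):dx=+4,dy=-5->D; (2,5):dx=+7,dy=-2->D
  (2,6):dx=+5,dy=-4->D; (3,4):dx=+3,dy=+3->C; (3,5):dx=+6,dy=+6->C; (3,6):dx=+4,dy=+4->C
  (4,5):dx=+3,dy=+3->C; (4,6):dx=+1,dy=+1->C; (5,6):dx=-2,dy=-2->C
Step 2: C = 6, D = 9, total pairs = 15.
Step 3: tau = (C - D)/(n(n-1)/2) = (6 - 9)/15 = -0.200000.
Step 4: Exact two-sided p-value (enumerate n! = 720 permutations of y under H0): p = 0.719444.
Step 5: alpha = 0.1. fail to reject H0.

tau_b = -0.2000 (C=6, D=9), p = 0.719444, fail to reject H0.


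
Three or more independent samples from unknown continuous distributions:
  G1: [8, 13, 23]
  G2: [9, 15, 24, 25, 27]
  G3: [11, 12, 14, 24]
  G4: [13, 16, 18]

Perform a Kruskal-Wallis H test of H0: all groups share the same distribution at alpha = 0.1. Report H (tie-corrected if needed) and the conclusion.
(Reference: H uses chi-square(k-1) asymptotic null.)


Step 1: Combine all N = 15 observations and assign midranks.
sorted (value, group, rank): (8,G1,1), (9,G2,2), (11,G3,3), (12,G3,4), (13,G1,5.5), (13,G4,5.5), (14,G3,7), (15,G2,8), (16,G4,9), (18,G4,10), (23,G1,11), (24,G2,12.5), (24,G3,12.5), (25,G2,14), (27,G2,15)
Step 2: Sum ranks within each group.
R_1 = 17.5 (n_1 = 3)
R_2 = 51.5 (n_2 = 5)
R_3 = 26.5 (n_3 = 4)
R_4 = 24.5 (n_4 = 3)
Step 3: H = 12/(N(N+1)) * sum(R_i^2/n_i) - 3(N+1)
     = 12/(15*16) * (17.5^2/3 + 51.5^2/5 + 26.5^2/4 + 24.5^2/3) - 3*16
     = 0.050000 * 1008.18 - 48
     = 2.408958.
Step 4: Ties present; correction factor C = 1 - 12/(15^3 - 15) = 0.996429. Corrected H = 2.408958 / 0.996429 = 2.417593.
Step 5: Under H0, H ~ chi^2(3); p-value = 0.490368.
Step 6: alpha = 0.1. fail to reject H0.

H = 2.4176, df = 3, p = 0.490368, fail to reject H0.


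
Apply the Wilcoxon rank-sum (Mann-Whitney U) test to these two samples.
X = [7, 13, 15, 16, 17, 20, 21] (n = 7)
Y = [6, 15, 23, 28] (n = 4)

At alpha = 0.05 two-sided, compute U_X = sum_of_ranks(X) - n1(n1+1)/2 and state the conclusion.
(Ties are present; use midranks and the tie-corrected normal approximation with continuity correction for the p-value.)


Step 1: Combine and sort all 11 observations; assign midranks.
sorted (value, group): (6,Y), (7,X), (13,X), (15,X), (15,Y), (16,X), (17,X), (20,X), (21,X), (23,Y), (28,Y)
ranks: 6->1, 7->2, 13->3, 15->4.5, 15->4.5, 16->6, 17->7, 20->8, 21->9, 23->10, 28->11
Step 2: Rank sum for X: R1 = 2 + 3 + 4.5 + 6 + 7 + 8 + 9 = 39.5.
Step 3: U_X = R1 - n1(n1+1)/2 = 39.5 - 7*8/2 = 39.5 - 28 = 11.5.
       U_Y = n1*n2 - U_X = 28 - 11.5 = 16.5.
Step 4: Ties are present, so use the tie-corrected normal approximation (with continuity correction) for the p-value.
Step 5: p-value = 0.704817; compare to alpha = 0.05. fail to reject H0.

U_X = 11.5, p = 0.704817, fail to reject H0 at alpha = 0.05.


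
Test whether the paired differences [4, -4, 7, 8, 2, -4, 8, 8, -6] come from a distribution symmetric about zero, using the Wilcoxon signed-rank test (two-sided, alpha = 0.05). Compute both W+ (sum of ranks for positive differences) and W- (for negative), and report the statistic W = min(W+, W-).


Step 1: Drop any zero differences (none here) and take |d_i|.
|d| = [4, 4, 7, 8, 2, 4, 8, 8, 6]
Step 2: Midrank |d_i| (ties get averaged ranks).
ranks: |4|->3, |4|->3, |7|->6, |8|->8, |2|->1, |4|->3, |8|->8, |8|->8, |6|->5
Step 3: Attach original signs; sum ranks with positive sign and with negative sign.
W+ = 3 + 6 + 8 + 1 + 8 + 8 = 34
W- = 3 + 3 + 5 = 11
(Check: W+ + W- = 45 should equal n(n+1)/2 = 45.)
Step 4: Test statistic W = min(W+, W-) = 11.
Step 5: Ties in |d|, so use the tie-corrected normal approximation.
        E[W] = n(n+1)/4 = 9*10/4 = 22.5.
        Tie groups: |d|=4 (t=3), |d|=8 (t=3); sum(t^3 - t) = 48.
        Var[W] = n(n+1)(2n+1)/24 - sum(t^3-t)/48 = 1710/24 - 48/48 = 70.25.
        z = (W - E[W]) / sqrt(Var[W]) = (11 - 22.5) / 8.3815 = -1.3721.
        Two-sided p = 2*Phi(z) = 0.170043.
Step 6: alpha = 0.05. fail to reject H0.

W+ = 34, W- = 11, W = min = 11, p = 0.170043, fail to reject H0.


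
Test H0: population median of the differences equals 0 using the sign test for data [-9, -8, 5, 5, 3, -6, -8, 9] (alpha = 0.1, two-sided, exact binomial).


Step 1: Discard zero differences. Original n = 8; n_eff = number of nonzero differences = 8.
Nonzero differences (with sign): -9, -8, +5, +5, +3, -6, -8, +9
Step 2: Count signs: positive = 4, negative = 4.
Step 3: Under H0: P(positive) = 0.5, so the number of positives S ~ Bin(8, 0.5).
Step 4: Two-sided exact p-value = sum of Bin(8,0.5) probabilities at or below the observed probability = 1.000000.
Step 5: alpha = 0.1. fail to reject H0.

n_eff = 8, pos = 4, neg = 4, p = 1.000000, fail to reject H0.


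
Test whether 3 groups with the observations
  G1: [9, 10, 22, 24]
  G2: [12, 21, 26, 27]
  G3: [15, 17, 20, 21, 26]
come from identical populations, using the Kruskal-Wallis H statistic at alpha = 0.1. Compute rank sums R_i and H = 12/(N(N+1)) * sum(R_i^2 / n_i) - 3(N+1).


Step 1: Combine all N = 13 observations and assign midranks.
sorted (value, group, rank): (9,G1,1), (10,G1,2), (12,G2,3), (15,G3,4), (17,G3,5), (20,G3,6), (21,G2,7.5), (21,G3,7.5), (22,G1,9), (24,G1,10), (26,G2,11.5), (26,G3,11.5), (27,G2,13)
Step 2: Sum ranks within each group.
R_1 = 22 (n_1 = 4)
R_2 = 35 (n_2 = 4)
R_3 = 34 (n_3 = 5)
Step 3: H = 12/(N(N+1)) * sum(R_i^2/n_i) - 3(N+1)
     = 12/(13*14) * (22^2/4 + 35^2/4 + 34^2/5) - 3*14
     = 0.065934 * 658.45 - 42
     = 1.414286.
Step 4: Ties present; correction factor C = 1 - 12/(13^3 - 13) = 0.994505. Corrected H = 1.414286 / 0.994505 = 1.422099.
Step 5: Under H0, H ~ chi^2(2); p-value = 0.491128.
Step 6: alpha = 0.1. fail to reject H0.

H = 1.4221, df = 2, p = 0.491128, fail to reject H0.


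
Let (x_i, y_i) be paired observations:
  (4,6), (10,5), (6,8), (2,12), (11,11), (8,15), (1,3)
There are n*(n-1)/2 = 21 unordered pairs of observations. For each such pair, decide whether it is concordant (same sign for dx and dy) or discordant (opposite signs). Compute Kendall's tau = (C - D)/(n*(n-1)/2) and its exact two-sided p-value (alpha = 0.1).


Step 1: Enumerate the 21 unordered pairs (i,j) with i<j and classify each by sign(x_j-x_i) * sign(y_j-y_i).
  (1,2):dx=+6,dy=-1->D; (1,3):dx=+2,dy=+2->C; (1,4):dx=-2,dy=+6->D; (1,5):dx=+7,dy=+5->C
  (1,6):dx=+4,dy=+9->C; (1,7):dx=-3,dy=-3->C; (2,3):dx=-4,dy=+3->D; (2,4):dx=-8,dy=+7->D
  (2,5):dx=+1,dy=+6->C; (2,6):dx=-2,dy=+10->D; (2,7):dx=-9,dy=-2->C; (3,4):dx=-4,dy=+4->D
  (3,5):dx=+5,dy=+3->C; (3,6):dx=+2,dy=+7->C; (3,7):dx=-5,dy=-5->C; (4,5):dx=+9,dy=-1->D
  (4,6):dx=+6,dy=+3->C; (4,7):dx=-1,dy=-9->C; (5,6):dx=-3,dy=+4->D; (5,7):dx=-10,dy=-8->C
  (6,7):dx=-7,dy=-12->C
Step 2: C = 13, D = 8, total pairs = 21.
Step 3: tau = (C - D)/(n(n-1)/2) = (13 - 8)/21 = 0.238095.
Step 4: Exact two-sided p-value (enumerate n! = 5040 permutations of y under H0): p = 0.561905.
Step 5: alpha = 0.1. fail to reject H0.

tau_b = 0.2381 (C=13, D=8), p = 0.561905, fail to reject H0.


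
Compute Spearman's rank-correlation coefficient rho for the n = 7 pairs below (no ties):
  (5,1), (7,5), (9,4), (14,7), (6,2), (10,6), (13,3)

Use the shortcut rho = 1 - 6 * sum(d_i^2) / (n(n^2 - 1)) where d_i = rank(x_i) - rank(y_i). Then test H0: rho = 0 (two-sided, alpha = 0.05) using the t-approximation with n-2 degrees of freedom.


Step 1: Rank x and y separately (midranks; no ties here).
rank(x): 5->1, 7->3, 9->4, 14->7, 6->2, 10->5, 13->6
rank(y): 1->1, 5->5, 4->4, 7->7, 2->2, 6->6, 3->3
Step 2: d_i = R_x(i) - R_y(i); compute d_i^2.
  (1-1)^2=0, (3-5)^2=4, (4-4)^2=0, (7-7)^2=0, (2-2)^2=0, (5-6)^2=1, (6-3)^2=9
sum(d^2) = 14.
Step 3: rho = 1 - 6*14 / (7*(7^2 - 1)) = 1 - 84/336 = 0.750000.
Step 4: Under H0, t = rho * sqrt((n-2)/(1-rho^2)) = 2.5355 ~ t(5).
Step 5: Two-sided p-value from the t-distribution with 5 df = 0.052181.
Step 6: alpha = 0.05. fail to reject H0.

rho = 0.7500, p = 0.052181, fail to reject H0 at alpha = 0.05.


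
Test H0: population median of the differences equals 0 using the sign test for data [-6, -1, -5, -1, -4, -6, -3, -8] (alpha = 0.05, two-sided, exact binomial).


Step 1: Discard zero differences. Original n = 8; n_eff = number of nonzero differences = 8.
Nonzero differences (with sign): -6, -1, -5, -1, -4, -6, -3, -8
Step 2: Count signs: positive = 0, negative = 8.
Step 3: Under H0: P(positive) = 0.5, so the number of positives S ~ Bin(8, 0.5).
Step 4: Two-sided exact p-value = sum of Bin(8,0.5) probabilities at or below the observed probability = 0.007812.
Step 5: alpha = 0.05. reject H0.

n_eff = 8, pos = 0, neg = 8, p = 0.007812, reject H0.


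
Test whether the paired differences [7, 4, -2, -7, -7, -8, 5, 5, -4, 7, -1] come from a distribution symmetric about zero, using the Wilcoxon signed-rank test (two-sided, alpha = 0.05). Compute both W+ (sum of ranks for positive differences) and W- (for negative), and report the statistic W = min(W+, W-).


Step 1: Drop any zero differences (none here) and take |d_i|.
|d| = [7, 4, 2, 7, 7, 8, 5, 5, 4, 7, 1]
Step 2: Midrank |d_i| (ties get averaged ranks).
ranks: |7|->8.5, |4|->3.5, |2|->2, |7|->8.5, |7|->8.5, |8|->11, |5|->5.5, |5|->5.5, |4|->3.5, |7|->8.5, |1|->1
Step 3: Attach original signs; sum ranks with positive sign and with negative sign.
W+ = 8.5 + 3.5 + 5.5 + 5.5 + 8.5 = 31.5
W- = 2 + 8.5 + 8.5 + 11 + 3.5 + 1 = 34.5
(Check: W+ + W- = 66 should equal n(n+1)/2 = 66.)
Step 4: Test statistic W = min(W+, W-) = 31.5.
Step 5: Ties in |d|, so use the tie-corrected normal approximation.
        E[W] = n(n+1)/4 = 11*12/4 = 33.
        Tie groups: |d|=4 (t=2), |d|=5 (t=2), |d|=7 (t=4); sum(t^3 - t) = 72.
        Var[W] = n(n+1)(2n+1)/24 - sum(t^3-t)/48 = 3036/24 - 72/48 = 125.
        z = (W - E[W]) / sqrt(Var[W]) = (31.5 - 33) / 11.1803 = -0.1342.
        Two-sided p = 2*Phi(z) = 0.893273.
Step 6: alpha = 0.05. fail to reject H0.

W+ = 31.5, W- = 34.5, W = min = 31.5, p = 0.893273, fail to reject H0.


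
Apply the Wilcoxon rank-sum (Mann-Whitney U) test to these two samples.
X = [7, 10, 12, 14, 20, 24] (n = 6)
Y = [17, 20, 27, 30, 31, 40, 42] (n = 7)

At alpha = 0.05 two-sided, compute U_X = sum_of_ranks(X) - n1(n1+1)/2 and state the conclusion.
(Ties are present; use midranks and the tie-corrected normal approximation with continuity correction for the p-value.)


Step 1: Combine and sort all 13 observations; assign midranks.
sorted (value, group): (7,X), (10,X), (12,X), (14,X), (17,Y), (20,X), (20,Y), (24,X), (27,Y), (30,Y), (31,Y), (40,Y), (42,Y)
ranks: 7->1, 10->2, 12->3, 14->4, 17->5, 20->6.5, 20->6.5, 24->8, 27->9, 30->10, 31->11, 40->12, 42->13
Step 2: Rank sum for X: R1 = 1 + 2 + 3 + 4 + 6.5 + 8 = 24.5.
Step 3: U_X = R1 - n1(n1+1)/2 = 24.5 - 6*7/2 = 24.5 - 21 = 3.5.
       U_Y = n1*n2 - U_X = 42 - 3.5 = 38.5.
Step 4: Ties are present, so use the tie-corrected normal approximation (with continuity correction) for the p-value.
Step 5: p-value = 0.015019; compare to alpha = 0.05. reject H0.

U_X = 3.5, p = 0.015019, reject H0 at alpha = 0.05.


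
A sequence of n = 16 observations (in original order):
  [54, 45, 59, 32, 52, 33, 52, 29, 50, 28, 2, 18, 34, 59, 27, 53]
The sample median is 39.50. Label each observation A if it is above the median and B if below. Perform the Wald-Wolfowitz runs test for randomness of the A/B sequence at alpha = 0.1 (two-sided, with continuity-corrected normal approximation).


Step 1: Compute median = 39.50; label A = above, B = below.
Labels in order: AAABABABABBBBABA  (n_A = 8, n_B = 8)
Step 2: Count runs R = 11.
Step 3: Under H0 (random ordering), E[R] = 2*n_A*n_B/(n_A+n_B) + 1 = 2*8*8/16 + 1 = 9.0000.
        Var[R] = 2*n_A*n_B*(2*n_A*n_B - n_A - n_B) / ((n_A+n_B)^2 * (n_A+n_B-1)) = 14336/3840 = 3.7333.
        SD[R] = 1.9322.
Step 4: Continuity-corrected z = (R - 0.5 - E[R]) / SD[R] = (11 - 0.5 - 9.0000) / 1.9322 = 0.7763.
Step 5: Two-sided p-value via normal approximation = 2*(1 - Phi(|z|)) = 0.437558.
Step 6: alpha = 0.1. fail to reject H0.

R = 11, z = 0.7763, p = 0.437558, fail to reject H0.


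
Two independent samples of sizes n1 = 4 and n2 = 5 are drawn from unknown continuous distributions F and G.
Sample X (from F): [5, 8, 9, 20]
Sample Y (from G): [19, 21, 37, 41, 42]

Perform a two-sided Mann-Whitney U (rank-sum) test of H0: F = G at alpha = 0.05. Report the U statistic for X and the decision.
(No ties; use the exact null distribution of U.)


Step 1: Combine and sort all 9 observations; assign midranks.
sorted (value, group): (5,X), (8,X), (9,X), (19,Y), (20,X), (21,Y), (37,Y), (41,Y), (42,Y)
ranks: 5->1, 8->2, 9->3, 19->4, 20->5, 21->6, 37->7, 41->8, 42->9
Step 2: Rank sum for X: R1 = 1 + 2 + 3 + 5 = 11.
Step 3: U_X = R1 - n1(n1+1)/2 = 11 - 4*5/2 = 11 - 10 = 1.
       U_Y = n1*n2 - U_X = 20 - 1 = 19.
Step 4: No ties, so the exact null distribution of U (based on enumerating the C(9,4) = 126 equally likely rank assignments) gives the two-sided p-value.
Step 5: p-value = 0.031746; compare to alpha = 0.05. reject H0.

U_X = 1, p = 0.031746, reject H0 at alpha = 0.05.


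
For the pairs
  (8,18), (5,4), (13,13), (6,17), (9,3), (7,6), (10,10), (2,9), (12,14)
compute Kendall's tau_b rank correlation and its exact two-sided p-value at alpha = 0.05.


Step 1: Enumerate the 36 unordered pairs (i,j) with i<j and classify each by sign(x_j-x_i) * sign(y_j-y_i).
  (1,2):dx=-3,dy=-14->C; (1,3):dx=+5,dy=-5->D; (1,4):dx=-2,dy=-1->C; (1,5):dx=+1,dy=-15->D
  (1,6):dx=-1,dy=-12->C; (1,7):dx=+2,dy=-8->D; (1,8):dx=-6,dy=-9->C; (1,9):dx=+4,dy=-4->D
  (2,3):dx=+8,dy=+9->C; (2,4):dx=+1,dy=+13->C; (2,5):dx=+4,dy=-1->D; (2,6):dx=+2,dy=+2->C
  (2,7):dx=+5,dy=+6->C; (2,8):dx=-3,dy=+5->D; (2,9):dx=+7,dy=+10->C; (3,4):dx=-7,dy=+4->D
  (3,5):dx=-4,dy=-10->C; (3,6):dx=-6,dy=-7->C; (3,7):dx=-3,dy=-3->C; (3,8):dx=-11,dy=-4->C
  (3,9):dx=-1,dy=+1->D; (4,5):dx=+3,dy=-14->D; (4,6):dx=+1,dy=-11->D; (4,7):dx=+4,dy=-7->D
  (4,8):dx=-4,dy=-8->C; (4,9):dx=+6,dy=-3->D; (5,6):dx=-2,dy=+3->D; (5,7):dx=+1,dy=+7->C
  (5,8):dx=-7,dy=+6->D; (5,9):dx=+3,dy=+11->C; (6,7):dx=+3,dy=+4->C; (6,8):dx=-5,dy=+3->D
  (6,9):dx=+5,dy=+8->C; (7,8):dx=-8,dy=-1->C; (7,9):dx=+2,dy=+4->C; (8,9):dx=+10,dy=+5->C
Step 2: C = 21, D = 15, total pairs = 36.
Step 3: tau = (C - D)/(n(n-1)/2) = (21 - 15)/36 = 0.166667.
Step 4: Exact two-sided p-value (enumerate n! = 362880 permutations of y under H0): p = 0.612202.
Step 5: alpha = 0.05. fail to reject H0.

tau_b = 0.1667 (C=21, D=15), p = 0.612202, fail to reject H0.


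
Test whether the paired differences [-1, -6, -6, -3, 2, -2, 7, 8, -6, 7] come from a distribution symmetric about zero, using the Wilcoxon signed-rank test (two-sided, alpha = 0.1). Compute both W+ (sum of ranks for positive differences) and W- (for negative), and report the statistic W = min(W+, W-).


Step 1: Drop any zero differences (none here) and take |d_i|.
|d| = [1, 6, 6, 3, 2, 2, 7, 8, 6, 7]
Step 2: Midrank |d_i| (ties get averaged ranks).
ranks: |1|->1, |6|->6, |6|->6, |3|->4, |2|->2.5, |2|->2.5, |7|->8.5, |8|->10, |6|->6, |7|->8.5
Step 3: Attach original signs; sum ranks with positive sign and with negative sign.
W+ = 2.5 + 8.5 + 10 + 8.5 = 29.5
W- = 1 + 6 + 6 + 4 + 2.5 + 6 = 25.5
(Check: W+ + W- = 55 should equal n(n+1)/2 = 55.)
Step 4: Test statistic W = min(W+, W-) = 25.5.
Step 5: Ties in |d|, so use the tie-corrected normal approximation.
        E[W] = n(n+1)/4 = 10*11/4 = 27.5.
        Tie groups: |d|=2 (t=2), |d|=6 (t=3), |d|=7 (t=2); sum(t^3 - t) = 36.
        Var[W] = n(n+1)(2n+1)/24 - sum(t^3-t)/48 = 2310/24 - 36/48 = 95.5.
        z = (W - E[W]) / sqrt(Var[W]) = (25.5 - 27.5) / 9.7724 = -0.2047.
        Two-sided p = 2*Phi(z) = 0.837839.
Step 6: alpha = 0.1. fail to reject H0.

W+ = 29.5, W- = 25.5, W = min = 25.5, p = 0.837839, fail to reject H0.


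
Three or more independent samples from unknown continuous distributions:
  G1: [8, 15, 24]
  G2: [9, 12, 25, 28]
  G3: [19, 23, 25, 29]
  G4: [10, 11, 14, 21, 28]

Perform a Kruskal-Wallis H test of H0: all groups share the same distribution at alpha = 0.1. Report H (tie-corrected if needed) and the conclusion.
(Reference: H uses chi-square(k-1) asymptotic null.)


Step 1: Combine all N = 16 observations and assign midranks.
sorted (value, group, rank): (8,G1,1), (9,G2,2), (10,G4,3), (11,G4,4), (12,G2,5), (14,G4,6), (15,G1,7), (19,G3,8), (21,G4,9), (23,G3,10), (24,G1,11), (25,G2,12.5), (25,G3,12.5), (28,G2,14.5), (28,G4,14.5), (29,G3,16)
Step 2: Sum ranks within each group.
R_1 = 19 (n_1 = 3)
R_2 = 34 (n_2 = 4)
R_3 = 46.5 (n_3 = 4)
R_4 = 36.5 (n_4 = 5)
Step 3: H = 12/(N(N+1)) * sum(R_i^2/n_i) - 3(N+1)
     = 12/(16*17) * (19^2/3 + 34^2/4 + 46.5^2/4 + 36.5^2/5) - 3*17
     = 0.044118 * 1216.35 - 51
     = 2.662316.
Step 4: Ties present; correction factor C = 1 - 12/(16^3 - 16) = 0.997059. Corrected H = 2.662316 / 0.997059 = 2.670170.
Step 5: Under H0, H ~ chi^2(3); p-value = 0.445320.
Step 6: alpha = 0.1. fail to reject H0.

H = 2.6702, df = 3, p = 0.445320, fail to reject H0.


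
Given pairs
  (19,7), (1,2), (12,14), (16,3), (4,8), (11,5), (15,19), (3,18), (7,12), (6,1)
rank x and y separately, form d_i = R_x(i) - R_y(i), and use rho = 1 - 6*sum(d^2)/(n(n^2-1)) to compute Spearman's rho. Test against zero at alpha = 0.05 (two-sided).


Step 1: Rank x and y separately (midranks; no ties here).
rank(x): 19->10, 1->1, 12->7, 16->9, 4->3, 11->6, 15->8, 3->2, 7->5, 6->4
rank(y): 7->5, 2->2, 14->8, 3->3, 8->6, 5->4, 19->10, 18->9, 12->7, 1->1
Step 2: d_i = R_x(i) - R_y(i); compute d_i^2.
  (10-5)^2=25, (1-2)^2=1, (7-8)^2=1, (9-3)^2=36, (3-6)^2=9, (6-4)^2=4, (8-10)^2=4, (2-9)^2=49, (5-7)^2=4, (4-1)^2=9
sum(d^2) = 142.
Step 3: rho = 1 - 6*142 / (10*(10^2 - 1)) = 1 - 852/990 = 0.139394.
Step 4: Under H0, t = rho * sqrt((n-2)/(1-rho^2)) = 0.3982 ~ t(8).
Step 5: Two-sided p-value from the t-distribution with 8 df = 0.700932.
Step 6: alpha = 0.05. fail to reject H0.

rho = 0.1394, p = 0.700932, fail to reject H0 at alpha = 0.05.
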